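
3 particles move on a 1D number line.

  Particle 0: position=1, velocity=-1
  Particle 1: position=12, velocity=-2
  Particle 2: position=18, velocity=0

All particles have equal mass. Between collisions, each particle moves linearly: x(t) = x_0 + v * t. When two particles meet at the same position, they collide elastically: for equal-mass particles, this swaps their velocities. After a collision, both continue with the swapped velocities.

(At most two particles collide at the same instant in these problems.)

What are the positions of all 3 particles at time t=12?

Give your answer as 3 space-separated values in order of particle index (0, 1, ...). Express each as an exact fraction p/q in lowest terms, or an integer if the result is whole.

Answer: -12 -11 18

Derivation:
Collision at t=11: particles 0 and 1 swap velocities; positions: p0=-10 p1=-10 p2=18; velocities now: v0=-2 v1=-1 v2=0
Advance to t=12 (no further collisions before then); velocities: v0=-2 v1=-1 v2=0; positions = -12 -11 18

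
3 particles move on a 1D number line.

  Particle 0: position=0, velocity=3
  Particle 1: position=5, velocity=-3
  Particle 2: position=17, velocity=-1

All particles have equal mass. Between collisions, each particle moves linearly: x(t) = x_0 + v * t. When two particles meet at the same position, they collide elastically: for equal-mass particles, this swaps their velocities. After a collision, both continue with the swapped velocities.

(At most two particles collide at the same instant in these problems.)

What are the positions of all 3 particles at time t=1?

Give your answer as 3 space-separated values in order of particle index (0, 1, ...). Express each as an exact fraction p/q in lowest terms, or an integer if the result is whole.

Collision at t=5/6: particles 0 and 1 swap velocities; positions: p0=5/2 p1=5/2 p2=97/6; velocities now: v0=-3 v1=3 v2=-1
Advance to t=1 (no further collisions before then); velocities: v0=-3 v1=3 v2=-1; positions = 2 3 16

Answer: 2 3 16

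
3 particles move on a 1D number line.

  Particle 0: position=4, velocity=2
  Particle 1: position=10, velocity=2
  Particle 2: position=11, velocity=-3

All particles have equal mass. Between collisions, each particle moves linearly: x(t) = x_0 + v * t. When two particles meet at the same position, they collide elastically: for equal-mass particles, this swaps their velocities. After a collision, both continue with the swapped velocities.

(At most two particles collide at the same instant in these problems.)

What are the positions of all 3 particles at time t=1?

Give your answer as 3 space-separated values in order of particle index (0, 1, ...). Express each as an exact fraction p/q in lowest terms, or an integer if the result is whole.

Answer: 6 8 12

Derivation:
Collision at t=1/5: particles 1 and 2 swap velocities; positions: p0=22/5 p1=52/5 p2=52/5; velocities now: v0=2 v1=-3 v2=2
Advance to t=1 (no further collisions before then); velocities: v0=2 v1=-3 v2=2; positions = 6 8 12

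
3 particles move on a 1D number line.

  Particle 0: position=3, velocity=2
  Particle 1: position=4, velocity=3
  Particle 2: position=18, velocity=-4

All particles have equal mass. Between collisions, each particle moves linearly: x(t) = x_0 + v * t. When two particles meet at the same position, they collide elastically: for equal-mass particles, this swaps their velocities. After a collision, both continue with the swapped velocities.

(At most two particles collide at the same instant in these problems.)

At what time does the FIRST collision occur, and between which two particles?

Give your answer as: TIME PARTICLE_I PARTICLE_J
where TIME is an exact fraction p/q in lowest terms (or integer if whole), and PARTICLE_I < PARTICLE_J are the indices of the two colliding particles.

Answer: 2 1 2

Derivation:
Pair (0,1): pos 3,4 vel 2,3 -> not approaching (rel speed -1 <= 0)
Pair (1,2): pos 4,18 vel 3,-4 -> gap=14, closing at 7/unit, collide at t=2
Earliest collision: t=2 between 1 and 2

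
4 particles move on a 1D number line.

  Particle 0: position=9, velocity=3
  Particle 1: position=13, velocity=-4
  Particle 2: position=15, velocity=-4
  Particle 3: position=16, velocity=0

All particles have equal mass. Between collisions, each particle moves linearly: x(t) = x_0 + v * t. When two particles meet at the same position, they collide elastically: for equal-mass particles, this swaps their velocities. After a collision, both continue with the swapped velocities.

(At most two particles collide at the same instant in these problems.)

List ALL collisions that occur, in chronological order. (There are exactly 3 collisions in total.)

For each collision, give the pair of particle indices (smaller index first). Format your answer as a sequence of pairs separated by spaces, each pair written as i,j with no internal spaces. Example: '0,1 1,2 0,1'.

Answer: 0,1 1,2 2,3

Derivation:
Collision at t=4/7: particles 0 and 1 swap velocities; positions: p0=75/7 p1=75/7 p2=89/7 p3=16; velocities now: v0=-4 v1=3 v2=-4 v3=0
Collision at t=6/7: particles 1 and 2 swap velocities; positions: p0=67/7 p1=81/7 p2=81/7 p3=16; velocities now: v0=-4 v1=-4 v2=3 v3=0
Collision at t=7/3: particles 2 and 3 swap velocities; positions: p0=11/3 p1=17/3 p2=16 p3=16; velocities now: v0=-4 v1=-4 v2=0 v3=3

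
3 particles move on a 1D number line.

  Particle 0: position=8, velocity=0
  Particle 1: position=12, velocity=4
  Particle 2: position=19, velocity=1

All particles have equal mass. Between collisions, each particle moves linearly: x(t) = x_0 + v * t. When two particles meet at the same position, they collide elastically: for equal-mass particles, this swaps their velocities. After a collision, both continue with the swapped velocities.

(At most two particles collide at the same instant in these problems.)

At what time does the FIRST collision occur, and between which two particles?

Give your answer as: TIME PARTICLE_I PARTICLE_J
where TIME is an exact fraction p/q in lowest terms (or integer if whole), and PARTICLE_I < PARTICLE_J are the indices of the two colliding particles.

Pair (0,1): pos 8,12 vel 0,4 -> not approaching (rel speed -4 <= 0)
Pair (1,2): pos 12,19 vel 4,1 -> gap=7, closing at 3/unit, collide at t=7/3
Earliest collision: t=7/3 between 1 and 2

Answer: 7/3 1 2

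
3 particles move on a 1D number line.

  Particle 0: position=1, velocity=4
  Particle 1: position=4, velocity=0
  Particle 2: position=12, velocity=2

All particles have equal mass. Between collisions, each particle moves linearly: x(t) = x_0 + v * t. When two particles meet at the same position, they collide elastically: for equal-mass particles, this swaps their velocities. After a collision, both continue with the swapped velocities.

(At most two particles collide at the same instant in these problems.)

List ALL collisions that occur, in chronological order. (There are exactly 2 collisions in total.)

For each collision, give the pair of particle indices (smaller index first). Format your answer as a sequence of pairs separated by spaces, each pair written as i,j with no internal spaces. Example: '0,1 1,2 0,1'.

Collision at t=3/4: particles 0 and 1 swap velocities; positions: p0=4 p1=4 p2=27/2; velocities now: v0=0 v1=4 v2=2
Collision at t=11/2: particles 1 and 2 swap velocities; positions: p0=4 p1=23 p2=23; velocities now: v0=0 v1=2 v2=4

Answer: 0,1 1,2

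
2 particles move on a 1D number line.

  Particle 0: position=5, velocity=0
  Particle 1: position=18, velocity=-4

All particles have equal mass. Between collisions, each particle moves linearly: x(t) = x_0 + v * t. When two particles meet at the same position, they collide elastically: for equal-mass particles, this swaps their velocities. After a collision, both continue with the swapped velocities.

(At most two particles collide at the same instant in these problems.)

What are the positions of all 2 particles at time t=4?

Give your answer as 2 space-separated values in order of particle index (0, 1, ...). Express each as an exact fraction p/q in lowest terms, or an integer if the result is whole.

Answer: 2 5

Derivation:
Collision at t=13/4: particles 0 and 1 swap velocities; positions: p0=5 p1=5; velocities now: v0=-4 v1=0
Advance to t=4 (no further collisions before then); velocities: v0=-4 v1=0; positions = 2 5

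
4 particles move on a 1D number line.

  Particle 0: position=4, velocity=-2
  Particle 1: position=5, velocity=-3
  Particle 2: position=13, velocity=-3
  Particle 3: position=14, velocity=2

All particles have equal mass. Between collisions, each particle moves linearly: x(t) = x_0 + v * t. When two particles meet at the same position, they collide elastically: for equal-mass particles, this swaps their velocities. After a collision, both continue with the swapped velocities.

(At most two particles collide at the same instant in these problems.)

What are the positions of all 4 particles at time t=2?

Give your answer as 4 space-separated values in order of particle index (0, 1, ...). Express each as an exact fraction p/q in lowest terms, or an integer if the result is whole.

Collision at t=1: particles 0 and 1 swap velocities; positions: p0=2 p1=2 p2=10 p3=16; velocities now: v0=-3 v1=-2 v2=-3 v3=2
Advance to t=2 (no further collisions before then); velocities: v0=-3 v1=-2 v2=-3 v3=2; positions = -1 0 7 18

Answer: -1 0 7 18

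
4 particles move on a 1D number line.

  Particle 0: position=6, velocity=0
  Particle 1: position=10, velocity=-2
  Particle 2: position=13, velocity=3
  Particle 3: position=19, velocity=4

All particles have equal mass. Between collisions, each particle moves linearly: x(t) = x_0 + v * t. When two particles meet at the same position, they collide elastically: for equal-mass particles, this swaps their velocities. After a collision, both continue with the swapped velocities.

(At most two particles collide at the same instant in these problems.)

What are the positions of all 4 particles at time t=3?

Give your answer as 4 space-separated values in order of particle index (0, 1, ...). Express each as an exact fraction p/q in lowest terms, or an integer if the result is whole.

Collision at t=2: particles 0 and 1 swap velocities; positions: p0=6 p1=6 p2=19 p3=27; velocities now: v0=-2 v1=0 v2=3 v3=4
Advance to t=3 (no further collisions before then); velocities: v0=-2 v1=0 v2=3 v3=4; positions = 4 6 22 31

Answer: 4 6 22 31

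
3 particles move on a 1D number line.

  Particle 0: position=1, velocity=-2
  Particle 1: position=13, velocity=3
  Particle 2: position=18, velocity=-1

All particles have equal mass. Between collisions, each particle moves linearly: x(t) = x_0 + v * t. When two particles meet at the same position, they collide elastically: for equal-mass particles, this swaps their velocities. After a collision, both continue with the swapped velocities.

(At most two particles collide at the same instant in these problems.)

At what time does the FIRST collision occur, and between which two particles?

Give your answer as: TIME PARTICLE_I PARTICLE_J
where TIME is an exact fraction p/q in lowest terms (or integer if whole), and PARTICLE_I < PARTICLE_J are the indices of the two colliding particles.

Answer: 5/4 1 2

Derivation:
Pair (0,1): pos 1,13 vel -2,3 -> not approaching (rel speed -5 <= 0)
Pair (1,2): pos 13,18 vel 3,-1 -> gap=5, closing at 4/unit, collide at t=5/4
Earliest collision: t=5/4 between 1 and 2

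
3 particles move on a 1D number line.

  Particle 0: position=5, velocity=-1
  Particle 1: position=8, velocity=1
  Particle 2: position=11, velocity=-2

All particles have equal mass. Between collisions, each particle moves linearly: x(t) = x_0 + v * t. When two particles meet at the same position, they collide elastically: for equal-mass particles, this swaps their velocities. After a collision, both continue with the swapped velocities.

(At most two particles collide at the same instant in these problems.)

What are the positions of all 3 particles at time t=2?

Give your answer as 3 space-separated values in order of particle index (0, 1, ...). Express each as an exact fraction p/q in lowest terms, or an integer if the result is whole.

Answer: 3 7 10

Derivation:
Collision at t=1: particles 1 and 2 swap velocities; positions: p0=4 p1=9 p2=9; velocities now: v0=-1 v1=-2 v2=1
Advance to t=2 (no further collisions before then); velocities: v0=-1 v1=-2 v2=1; positions = 3 7 10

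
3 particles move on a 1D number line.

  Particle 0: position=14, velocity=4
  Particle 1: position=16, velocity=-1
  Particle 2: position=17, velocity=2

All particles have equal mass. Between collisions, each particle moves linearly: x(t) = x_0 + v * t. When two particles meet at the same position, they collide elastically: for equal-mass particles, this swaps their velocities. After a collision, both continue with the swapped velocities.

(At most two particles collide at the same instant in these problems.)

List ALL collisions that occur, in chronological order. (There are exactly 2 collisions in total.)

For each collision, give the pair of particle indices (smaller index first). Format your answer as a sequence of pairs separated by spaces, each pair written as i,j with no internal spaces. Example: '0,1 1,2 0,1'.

Answer: 0,1 1,2

Derivation:
Collision at t=2/5: particles 0 and 1 swap velocities; positions: p0=78/5 p1=78/5 p2=89/5; velocities now: v0=-1 v1=4 v2=2
Collision at t=3/2: particles 1 and 2 swap velocities; positions: p0=29/2 p1=20 p2=20; velocities now: v0=-1 v1=2 v2=4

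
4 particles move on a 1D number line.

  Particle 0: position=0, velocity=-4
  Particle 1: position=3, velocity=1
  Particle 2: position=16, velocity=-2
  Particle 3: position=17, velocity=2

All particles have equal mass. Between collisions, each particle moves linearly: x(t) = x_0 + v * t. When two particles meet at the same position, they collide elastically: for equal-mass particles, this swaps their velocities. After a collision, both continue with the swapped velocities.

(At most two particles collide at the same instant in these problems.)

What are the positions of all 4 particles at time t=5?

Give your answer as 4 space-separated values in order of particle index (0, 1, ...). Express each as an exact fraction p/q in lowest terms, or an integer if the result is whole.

Answer: -20 6 8 27

Derivation:
Collision at t=13/3: particles 1 and 2 swap velocities; positions: p0=-52/3 p1=22/3 p2=22/3 p3=77/3; velocities now: v0=-4 v1=-2 v2=1 v3=2
Advance to t=5 (no further collisions before then); velocities: v0=-4 v1=-2 v2=1 v3=2; positions = -20 6 8 27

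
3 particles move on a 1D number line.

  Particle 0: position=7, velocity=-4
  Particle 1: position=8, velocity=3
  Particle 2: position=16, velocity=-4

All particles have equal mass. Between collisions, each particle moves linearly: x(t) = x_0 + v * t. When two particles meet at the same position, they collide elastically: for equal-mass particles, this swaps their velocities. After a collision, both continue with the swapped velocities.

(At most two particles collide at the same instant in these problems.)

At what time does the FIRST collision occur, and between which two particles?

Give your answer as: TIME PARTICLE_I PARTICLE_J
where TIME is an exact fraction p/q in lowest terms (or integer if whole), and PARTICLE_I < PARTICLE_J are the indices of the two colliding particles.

Answer: 8/7 1 2

Derivation:
Pair (0,1): pos 7,8 vel -4,3 -> not approaching (rel speed -7 <= 0)
Pair (1,2): pos 8,16 vel 3,-4 -> gap=8, closing at 7/unit, collide at t=8/7
Earliest collision: t=8/7 between 1 and 2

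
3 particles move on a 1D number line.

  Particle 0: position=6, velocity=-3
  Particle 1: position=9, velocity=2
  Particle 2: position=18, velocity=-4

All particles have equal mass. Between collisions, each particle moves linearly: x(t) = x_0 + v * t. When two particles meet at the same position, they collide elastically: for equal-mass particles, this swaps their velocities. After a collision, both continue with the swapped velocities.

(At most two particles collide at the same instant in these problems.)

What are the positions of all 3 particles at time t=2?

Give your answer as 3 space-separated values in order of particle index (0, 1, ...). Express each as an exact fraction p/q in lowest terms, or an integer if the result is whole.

Answer: 0 10 13

Derivation:
Collision at t=3/2: particles 1 and 2 swap velocities; positions: p0=3/2 p1=12 p2=12; velocities now: v0=-3 v1=-4 v2=2
Advance to t=2 (no further collisions before then); velocities: v0=-3 v1=-4 v2=2; positions = 0 10 13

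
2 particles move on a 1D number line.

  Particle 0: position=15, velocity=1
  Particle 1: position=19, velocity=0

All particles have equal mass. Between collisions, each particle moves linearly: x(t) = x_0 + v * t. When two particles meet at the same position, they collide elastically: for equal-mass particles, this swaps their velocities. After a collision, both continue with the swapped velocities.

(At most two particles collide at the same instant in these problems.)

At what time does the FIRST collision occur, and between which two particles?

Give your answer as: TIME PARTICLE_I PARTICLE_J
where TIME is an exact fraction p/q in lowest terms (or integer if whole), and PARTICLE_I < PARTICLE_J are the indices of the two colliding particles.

Answer: 4 0 1

Derivation:
Pair (0,1): pos 15,19 vel 1,0 -> gap=4, closing at 1/unit, collide at t=4
Earliest collision: t=4 between 0 and 1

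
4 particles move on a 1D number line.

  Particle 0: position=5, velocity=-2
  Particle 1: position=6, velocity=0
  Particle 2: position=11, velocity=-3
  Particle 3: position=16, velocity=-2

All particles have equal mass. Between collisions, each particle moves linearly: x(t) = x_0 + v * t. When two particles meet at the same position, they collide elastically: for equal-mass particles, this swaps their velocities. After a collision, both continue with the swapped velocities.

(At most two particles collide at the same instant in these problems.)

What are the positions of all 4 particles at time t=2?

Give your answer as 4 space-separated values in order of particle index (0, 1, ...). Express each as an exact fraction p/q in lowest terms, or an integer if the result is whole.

Collision at t=5/3: particles 1 and 2 swap velocities; positions: p0=5/3 p1=6 p2=6 p3=38/3; velocities now: v0=-2 v1=-3 v2=0 v3=-2
Advance to t=2 (no further collisions before then); velocities: v0=-2 v1=-3 v2=0 v3=-2; positions = 1 5 6 12

Answer: 1 5 6 12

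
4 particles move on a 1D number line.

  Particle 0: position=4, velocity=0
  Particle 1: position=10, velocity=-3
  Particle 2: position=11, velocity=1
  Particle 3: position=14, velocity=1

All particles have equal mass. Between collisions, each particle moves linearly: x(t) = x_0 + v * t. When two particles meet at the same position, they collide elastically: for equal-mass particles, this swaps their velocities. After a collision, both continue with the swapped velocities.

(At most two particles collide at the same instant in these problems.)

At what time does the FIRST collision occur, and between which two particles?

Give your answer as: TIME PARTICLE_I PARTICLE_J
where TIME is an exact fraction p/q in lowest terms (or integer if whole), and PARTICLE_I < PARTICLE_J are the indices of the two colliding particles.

Pair (0,1): pos 4,10 vel 0,-3 -> gap=6, closing at 3/unit, collide at t=2
Pair (1,2): pos 10,11 vel -3,1 -> not approaching (rel speed -4 <= 0)
Pair (2,3): pos 11,14 vel 1,1 -> not approaching (rel speed 0 <= 0)
Earliest collision: t=2 between 0 and 1

Answer: 2 0 1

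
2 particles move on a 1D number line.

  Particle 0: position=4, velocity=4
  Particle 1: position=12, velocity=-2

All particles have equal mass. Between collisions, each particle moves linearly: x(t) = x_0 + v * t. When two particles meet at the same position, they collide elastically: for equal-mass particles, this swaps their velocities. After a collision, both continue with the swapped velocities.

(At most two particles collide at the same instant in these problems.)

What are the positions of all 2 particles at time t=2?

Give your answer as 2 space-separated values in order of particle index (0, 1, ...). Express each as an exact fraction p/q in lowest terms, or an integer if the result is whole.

Collision at t=4/3: particles 0 and 1 swap velocities; positions: p0=28/3 p1=28/3; velocities now: v0=-2 v1=4
Advance to t=2 (no further collisions before then); velocities: v0=-2 v1=4; positions = 8 12

Answer: 8 12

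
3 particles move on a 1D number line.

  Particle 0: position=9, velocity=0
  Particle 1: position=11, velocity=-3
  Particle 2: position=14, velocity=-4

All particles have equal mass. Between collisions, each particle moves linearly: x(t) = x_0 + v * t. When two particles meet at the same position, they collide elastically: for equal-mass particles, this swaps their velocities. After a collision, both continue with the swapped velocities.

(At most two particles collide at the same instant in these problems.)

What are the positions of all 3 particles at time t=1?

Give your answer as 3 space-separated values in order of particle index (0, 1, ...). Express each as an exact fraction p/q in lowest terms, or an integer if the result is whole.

Collision at t=2/3: particles 0 and 1 swap velocities; positions: p0=9 p1=9 p2=34/3; velocities now: v0=-3 v1=0 v2=-4
Advance to t=1 (no further collisions before then); velocities: v0=-3 v1=0 v2=-4; positions = 8 9 10

Answer: 8 9 10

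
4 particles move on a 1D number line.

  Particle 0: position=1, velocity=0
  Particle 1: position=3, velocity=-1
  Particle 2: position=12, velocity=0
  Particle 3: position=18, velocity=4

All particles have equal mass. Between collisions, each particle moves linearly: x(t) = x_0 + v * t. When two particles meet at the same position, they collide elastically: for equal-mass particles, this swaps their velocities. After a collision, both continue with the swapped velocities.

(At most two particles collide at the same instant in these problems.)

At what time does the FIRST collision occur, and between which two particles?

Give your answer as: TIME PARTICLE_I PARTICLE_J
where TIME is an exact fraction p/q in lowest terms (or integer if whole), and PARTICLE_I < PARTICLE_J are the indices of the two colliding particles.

Pair (0,1): pos 1,3 vel 0,-1 -> gap=2, closing at 1/unit, collide at t=2
Pair (1,2): pos 3,12 vel -1,0 -> not approaching (rel speed -1 <= 0)
Pair (2,3): pos 12,18 vel 0,4 -> not approaching (rel speed -4 <= 0)
Earliest collision: t=2 between 0 and 1

Answer: 2 0 1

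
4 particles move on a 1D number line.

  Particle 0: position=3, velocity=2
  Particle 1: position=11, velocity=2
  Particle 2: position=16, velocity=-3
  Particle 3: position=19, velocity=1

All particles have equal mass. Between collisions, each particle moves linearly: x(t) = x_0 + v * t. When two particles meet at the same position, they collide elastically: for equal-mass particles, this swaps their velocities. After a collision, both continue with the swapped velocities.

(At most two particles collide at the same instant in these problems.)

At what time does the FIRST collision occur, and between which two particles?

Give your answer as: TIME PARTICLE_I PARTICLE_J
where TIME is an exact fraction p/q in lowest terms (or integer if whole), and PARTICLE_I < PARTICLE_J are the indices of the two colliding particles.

Pair (0,1): pos 3,11 vel 2,2 -> not approaching (rel speed 0 <= 0)
Pair (1,2): pos 11,16 vel 2,-3 -> gap=5, closing at 5/unit, collide at t=1
Pair (2,3): pos 16,19 vel -3,1 -> not approaching (rel speed -4 <= 0)
Earliest collision: t=1 between 1 and 2

Answer: 1 1 2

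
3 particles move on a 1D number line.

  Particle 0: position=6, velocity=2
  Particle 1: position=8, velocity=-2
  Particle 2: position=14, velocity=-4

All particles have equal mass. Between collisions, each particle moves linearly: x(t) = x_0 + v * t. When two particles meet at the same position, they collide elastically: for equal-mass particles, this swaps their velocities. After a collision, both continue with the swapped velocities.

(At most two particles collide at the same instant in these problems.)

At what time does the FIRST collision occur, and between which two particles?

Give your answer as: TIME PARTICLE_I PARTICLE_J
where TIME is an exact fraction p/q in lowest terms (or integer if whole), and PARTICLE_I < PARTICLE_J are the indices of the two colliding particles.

Answer: 1/2 0 1

Derivation:
Pair (0,1): pos 6,8 vel 2,-2 -> gap=2, closing at 4/unit, collide at t=1/2
Pair (1,2): pos 8,14 vel -2,-4 -> gap=6, closing at 2/unit, collide at t=3
Earliest collision: t=1/2 between 0 and 1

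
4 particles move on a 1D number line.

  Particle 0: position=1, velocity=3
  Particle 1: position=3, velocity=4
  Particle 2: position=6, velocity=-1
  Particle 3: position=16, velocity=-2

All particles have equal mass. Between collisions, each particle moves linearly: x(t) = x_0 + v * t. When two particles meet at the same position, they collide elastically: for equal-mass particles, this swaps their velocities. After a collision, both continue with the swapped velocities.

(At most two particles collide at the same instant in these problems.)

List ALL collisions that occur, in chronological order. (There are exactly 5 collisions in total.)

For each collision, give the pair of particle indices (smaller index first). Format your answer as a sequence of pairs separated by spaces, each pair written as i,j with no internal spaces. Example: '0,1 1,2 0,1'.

Answer: 1,2 0,1 2,3 1,2 0,1

Derivation:
Collision at t=3/5: particles 1 and 2 swap velocities; positions: p0=14/5 p1=27/5 p2=27/5 p3=74/5; velocities now: v0=3 v1=-1 v2=4 v3=-2
Collision at t=5/4: particles 0 and 1 swap velocities; positions: p0=19/4 p1=19/4 p2=8 p3=27/2; velocities now: v0=-1 v1=3 v2=4 v3=-2
Collision at t=13/6: particles 2 and 3 swap velocities; positions: p0=23/6 p1=15/2 p2=35/3 p3=35/3; velocities now: v0=-1 v1=3 v2=-2 v3=4
Collision at t=3: particles 1 and 2 swap velocities; positions: p0=3 p1=10 p2=10 p3=15; velocities now: v0=-1 v1=-2 v2=3 v3=4
Collision at t=10: particles 0 and 1 swap velocities; positions: p0=-4 p1=-4 p2=31 p3=43; velocities now: v0=-2 v1=-1 v2=3 v3=4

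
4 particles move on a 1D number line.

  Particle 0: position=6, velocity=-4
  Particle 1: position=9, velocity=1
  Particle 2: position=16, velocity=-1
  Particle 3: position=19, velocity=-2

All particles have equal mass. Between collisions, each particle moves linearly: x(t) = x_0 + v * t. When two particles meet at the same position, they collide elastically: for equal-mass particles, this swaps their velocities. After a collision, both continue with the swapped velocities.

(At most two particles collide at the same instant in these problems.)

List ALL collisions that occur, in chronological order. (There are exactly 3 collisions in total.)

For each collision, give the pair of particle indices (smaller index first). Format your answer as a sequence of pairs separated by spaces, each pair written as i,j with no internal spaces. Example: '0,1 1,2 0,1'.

Answer: 2,3 1,2 2,3

Derivation:
Collision at t=3: particles 2 and 3 swap velocities; positions: p0=-6 p1=12 p2=13 p3=13; velocities now: v0=-4 v1=1 v2=-2 v3=-1
Collision at t=10/3: particles 1 and 2 swap velocities; positions: p0=-22/3 p1=37/3 p2=37/3 p3=38/3; velocities now: v0=-4 v1=-2 v2=1 v3=-1
Collision at t=7/2: particles 2 and 3 swap velocities; positions: p0=-8 p1=12 p2=25/2 p3=25/2; velocities now: v0=-4 v1=-2 v2=-1 v3=1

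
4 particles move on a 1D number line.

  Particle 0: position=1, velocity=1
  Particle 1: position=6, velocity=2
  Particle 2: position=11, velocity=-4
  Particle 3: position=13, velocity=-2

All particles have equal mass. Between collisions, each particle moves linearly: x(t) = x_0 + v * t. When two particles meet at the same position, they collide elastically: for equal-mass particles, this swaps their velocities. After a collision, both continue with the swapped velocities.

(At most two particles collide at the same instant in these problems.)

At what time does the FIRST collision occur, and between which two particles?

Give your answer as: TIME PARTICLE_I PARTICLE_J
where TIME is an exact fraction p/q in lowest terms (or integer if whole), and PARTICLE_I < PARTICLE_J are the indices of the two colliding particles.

Answer: 5/6 1 2

Derivation:
Pair (0,1): pos 1,6 vel 1,2 -> not approaching (rel speed -1 <= 0)
Pair (1,2): pos 6,11 vel 2,-4 -> gap=5, closing at 6/unit, collide at t=5/6
Pair (2,3): pos 11,13 vel -4,-2 -> not approaching (rel speed -2 <= 0)
Earliest collision: t=5/6 between 1 and 2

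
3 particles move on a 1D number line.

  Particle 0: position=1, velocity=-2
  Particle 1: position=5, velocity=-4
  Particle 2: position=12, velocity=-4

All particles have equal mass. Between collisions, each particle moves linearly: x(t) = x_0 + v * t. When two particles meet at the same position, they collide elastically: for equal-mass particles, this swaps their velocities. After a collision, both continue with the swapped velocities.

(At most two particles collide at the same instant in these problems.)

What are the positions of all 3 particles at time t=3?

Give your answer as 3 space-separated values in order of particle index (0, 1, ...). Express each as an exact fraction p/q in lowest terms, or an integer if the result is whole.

Answer: -7 -5 0

Derivation:
Collision at t=2: particles 0 and 1 swap velocities; positions: p0=-3 p1=-3 p2=4; velocities now: v0=-4 v1=-2 v2=-4
Advance to t=3 (no further collisions before then); velocities: v0=-4 v1=-2 v2=-4; positions = -7 -5 0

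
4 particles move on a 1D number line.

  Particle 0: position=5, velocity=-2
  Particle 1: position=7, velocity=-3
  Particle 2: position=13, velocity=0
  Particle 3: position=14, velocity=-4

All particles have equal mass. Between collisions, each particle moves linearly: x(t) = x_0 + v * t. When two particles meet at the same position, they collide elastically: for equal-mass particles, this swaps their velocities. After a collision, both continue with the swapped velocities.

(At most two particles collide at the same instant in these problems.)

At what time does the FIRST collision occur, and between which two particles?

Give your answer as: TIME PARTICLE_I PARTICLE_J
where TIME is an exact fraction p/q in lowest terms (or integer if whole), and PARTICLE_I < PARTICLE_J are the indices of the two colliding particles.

Answer: 1/4 2 3

Derivation:
Pair (0,1): pos 5,7 vel -2,-3 -> gap=2, closing at 1/unit, collide at t=2
Pair (1,2): pos 7,13 vel -3,0 -> not approaching (rel speed -3 <= 0)
Pair (2,3): pos 13,14 vel 0,-4 -> gap=1, closing at 4/unit, collide at t=1/4
Earliest collision: t=1/4 between 2 and 3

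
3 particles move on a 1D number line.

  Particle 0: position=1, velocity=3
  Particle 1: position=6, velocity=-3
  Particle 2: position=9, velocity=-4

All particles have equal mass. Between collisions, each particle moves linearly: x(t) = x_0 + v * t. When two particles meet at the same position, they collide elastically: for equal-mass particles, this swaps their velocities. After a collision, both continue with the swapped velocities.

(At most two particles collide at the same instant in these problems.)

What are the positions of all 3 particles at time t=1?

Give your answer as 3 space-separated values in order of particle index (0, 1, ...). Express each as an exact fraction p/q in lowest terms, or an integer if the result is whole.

Collision at t=5/6: particles 0 and 1 swap velocities; positions: p0=7/2 p1=7/2 p2=17/3; velocities now: v0=-3 v1=3 v2=-4
Advance to t=1 (no further collisions before then); velocities: v0=-3 v1=3 v2=-4; positions = 3 4 5

Answer: 3 4 5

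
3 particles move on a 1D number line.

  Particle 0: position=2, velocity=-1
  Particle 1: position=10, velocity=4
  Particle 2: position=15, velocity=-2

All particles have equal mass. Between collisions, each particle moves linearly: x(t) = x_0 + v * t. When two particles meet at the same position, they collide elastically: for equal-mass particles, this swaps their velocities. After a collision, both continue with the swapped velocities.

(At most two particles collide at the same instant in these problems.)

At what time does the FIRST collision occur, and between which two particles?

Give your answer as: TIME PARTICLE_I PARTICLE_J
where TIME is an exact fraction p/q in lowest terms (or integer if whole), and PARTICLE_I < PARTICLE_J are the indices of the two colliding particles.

Pair (0,1): pos 2,10 vel -1,4 -> not approaching (rel speed -5 <= 0)
Pair (1,2): pos 10,15 vel 4,-2 -> gap=5, closing at 6/unit, collide at t=5/6
Earliest collision: t=5/6 between 1 and 2

Answer: 5/6 1 2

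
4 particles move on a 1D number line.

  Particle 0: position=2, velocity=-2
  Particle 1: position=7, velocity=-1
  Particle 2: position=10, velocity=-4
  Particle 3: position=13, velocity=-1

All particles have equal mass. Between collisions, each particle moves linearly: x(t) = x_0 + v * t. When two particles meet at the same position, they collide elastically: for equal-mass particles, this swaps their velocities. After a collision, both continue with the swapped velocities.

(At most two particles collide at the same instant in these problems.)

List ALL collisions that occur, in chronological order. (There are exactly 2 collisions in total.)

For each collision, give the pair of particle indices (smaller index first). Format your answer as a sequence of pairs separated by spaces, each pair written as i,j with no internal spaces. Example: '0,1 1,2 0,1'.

Answer: 1,2 0,1

Derivation:
Collision at t=1: particles 1 and 2 swap velocities; positions: p0=0 p1=6 p2=6 p3=12; velocities now: v0=-2 v1=-4 v2=-1 v3=-1
Collision at t=4: particles 0 and 1 swap velocities; positions: p0=-6 p1=-6 p2=3 p3=9; velocities now: v0=-4 v1=-2 v2=-1 v3=-1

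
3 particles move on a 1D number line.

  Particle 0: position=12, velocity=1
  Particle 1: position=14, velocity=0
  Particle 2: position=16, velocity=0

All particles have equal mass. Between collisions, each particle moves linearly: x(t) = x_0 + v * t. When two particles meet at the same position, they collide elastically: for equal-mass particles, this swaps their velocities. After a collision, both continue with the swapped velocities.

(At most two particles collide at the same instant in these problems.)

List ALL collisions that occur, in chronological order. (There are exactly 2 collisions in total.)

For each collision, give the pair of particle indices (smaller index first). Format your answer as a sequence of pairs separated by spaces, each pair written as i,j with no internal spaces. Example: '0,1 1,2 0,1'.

Answer: 0,1 1,2

Derivation:
Collision at t=2: particles 0 and 1 swap velocities; positions: p0=14 p1=14 p2=16; velocities now: v0=0 v1=1 v2=0
Collision at t=4: particles 1 and 2 swap velocities; positions: p0=14 p1=16 p2=16; velocities now: v0=0 v1=0 v2=1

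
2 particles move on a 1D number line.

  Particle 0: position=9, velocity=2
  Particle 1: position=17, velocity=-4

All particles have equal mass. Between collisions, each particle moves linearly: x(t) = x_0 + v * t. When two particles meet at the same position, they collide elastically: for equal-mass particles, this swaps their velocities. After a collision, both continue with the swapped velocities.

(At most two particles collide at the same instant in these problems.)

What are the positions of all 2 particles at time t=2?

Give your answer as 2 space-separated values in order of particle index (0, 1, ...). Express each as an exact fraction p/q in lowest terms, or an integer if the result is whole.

Answer: 9 13

Derivation:
Collision at t=4/3: particles 0 and 1 swap velocities; positions: p0=35/3 p1=35/3; velocities now: v0=-4 v1=2
Advance to t=2 (no further collisions before then); velocities: v0=-4 v1=2; positions = 9 13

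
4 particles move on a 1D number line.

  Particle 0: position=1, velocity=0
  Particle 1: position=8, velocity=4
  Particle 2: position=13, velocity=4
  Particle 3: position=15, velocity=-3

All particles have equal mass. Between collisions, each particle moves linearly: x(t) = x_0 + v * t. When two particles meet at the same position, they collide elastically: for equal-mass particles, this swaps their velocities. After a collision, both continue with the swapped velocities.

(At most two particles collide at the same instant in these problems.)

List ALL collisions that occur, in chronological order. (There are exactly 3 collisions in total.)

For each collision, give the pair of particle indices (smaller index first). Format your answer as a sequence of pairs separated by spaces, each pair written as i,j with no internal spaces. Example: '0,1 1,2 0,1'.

Answer: 2,3 1,2 0,1

Derivation:
Collision at t=2/7: particles 2 and 3 swap velocities; positions: p0=1 p1=64/7 p2=99/7 p3=99/7; velocities now: v0=0 v1=4 v2=-3 v3=4
Collision at t=1: particles 1 and 2 swap velocities; positions: p0=1 p1=12 p2=12 p3=17; velocities now: v0=0 v1=-3 v2=4 v3=4
Collision at t=14/3: particles 0 and 1 swap velocities; positions: p0=1 p1=1 p2=80/3 p3=95/3; velocities now: v0=-3 v1=0 v2=4 v3=4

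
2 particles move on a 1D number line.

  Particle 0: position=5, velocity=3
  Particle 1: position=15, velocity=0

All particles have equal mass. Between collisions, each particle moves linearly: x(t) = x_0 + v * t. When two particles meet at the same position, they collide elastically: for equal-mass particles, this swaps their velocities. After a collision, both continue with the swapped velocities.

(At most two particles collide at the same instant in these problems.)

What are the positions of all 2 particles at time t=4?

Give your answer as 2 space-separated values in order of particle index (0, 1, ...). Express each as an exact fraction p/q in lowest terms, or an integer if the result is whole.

Collision at t=10/3: particles 0 and 1 swap velocities; positions: p0=15 p1=15; velocities now: v0=0 v1=3
Advance to t=4 (no further collisions before then); velocities: v0=0 v1=3; positions = 15 17

Answer: 15 17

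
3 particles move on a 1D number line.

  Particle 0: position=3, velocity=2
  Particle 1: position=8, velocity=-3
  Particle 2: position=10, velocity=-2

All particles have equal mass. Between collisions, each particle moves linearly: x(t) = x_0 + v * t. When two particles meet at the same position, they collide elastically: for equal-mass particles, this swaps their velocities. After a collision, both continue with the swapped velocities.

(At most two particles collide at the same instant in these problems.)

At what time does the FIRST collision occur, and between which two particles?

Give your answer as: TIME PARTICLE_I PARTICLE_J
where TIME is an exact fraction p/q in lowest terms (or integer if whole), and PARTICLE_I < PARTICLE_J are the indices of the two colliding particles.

Pair (0,1): pos 3,8 vel 2,-3 -> gap=5, closing at 5/unit, collide at t=1
Pair (1,2): pos 8,10 vel -3,-2 -> not approaching (rel speed -1 <= 0)
Earliest collision: t=1 between 0 and 1

Answer: 1 0 1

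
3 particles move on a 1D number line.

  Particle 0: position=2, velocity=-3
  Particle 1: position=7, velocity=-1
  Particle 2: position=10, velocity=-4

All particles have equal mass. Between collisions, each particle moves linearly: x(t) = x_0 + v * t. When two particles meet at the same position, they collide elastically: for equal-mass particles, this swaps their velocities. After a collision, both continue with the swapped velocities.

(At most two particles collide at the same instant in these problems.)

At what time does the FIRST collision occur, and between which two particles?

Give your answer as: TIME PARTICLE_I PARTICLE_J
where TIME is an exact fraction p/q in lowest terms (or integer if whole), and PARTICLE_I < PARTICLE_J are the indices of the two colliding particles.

Answer: 1 1 2

Derivation:
Pair (0,1): pos 2,7 vel -3,-1 -> not approaching (rel speed -2 <= 0)
Pair (1,2): pos 7,10 vel -1,-4 -> gap=3, closing at 3/unit, collide at t=1
Earliest collision: t=1 between 1 and 2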